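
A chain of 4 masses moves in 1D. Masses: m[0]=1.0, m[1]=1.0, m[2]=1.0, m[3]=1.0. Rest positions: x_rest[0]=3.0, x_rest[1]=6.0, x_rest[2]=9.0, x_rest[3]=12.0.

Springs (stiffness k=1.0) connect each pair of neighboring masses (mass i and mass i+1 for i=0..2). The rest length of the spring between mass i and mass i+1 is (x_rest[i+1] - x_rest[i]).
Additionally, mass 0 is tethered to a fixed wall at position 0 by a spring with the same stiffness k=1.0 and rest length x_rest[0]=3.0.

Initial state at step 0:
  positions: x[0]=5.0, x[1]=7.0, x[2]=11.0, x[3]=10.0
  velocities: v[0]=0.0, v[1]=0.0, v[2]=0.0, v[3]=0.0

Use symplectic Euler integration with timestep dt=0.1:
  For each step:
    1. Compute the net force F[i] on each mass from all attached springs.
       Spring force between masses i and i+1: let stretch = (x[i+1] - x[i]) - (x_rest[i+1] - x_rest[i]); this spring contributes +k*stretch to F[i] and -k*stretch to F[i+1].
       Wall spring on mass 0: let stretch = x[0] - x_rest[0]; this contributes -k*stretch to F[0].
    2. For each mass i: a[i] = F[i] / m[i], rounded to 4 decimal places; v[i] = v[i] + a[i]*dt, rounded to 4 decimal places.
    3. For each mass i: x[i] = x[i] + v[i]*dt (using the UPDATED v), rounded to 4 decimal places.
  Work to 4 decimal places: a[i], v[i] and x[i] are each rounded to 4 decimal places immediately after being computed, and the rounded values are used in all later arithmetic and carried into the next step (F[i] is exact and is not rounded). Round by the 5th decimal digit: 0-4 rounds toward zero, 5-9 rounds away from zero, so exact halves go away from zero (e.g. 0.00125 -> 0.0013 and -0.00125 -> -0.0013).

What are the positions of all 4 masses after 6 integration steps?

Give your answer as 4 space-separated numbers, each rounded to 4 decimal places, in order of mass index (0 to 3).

Answer: 4.4237 7.3400 10.0577 10.7791

Derivation:
Step 0: x=[5.0000 7.0000 11.0000 10.0000] v=[0.0000 0.0000 0.0000 0.0000]
Step 1: x=[4.9700 7.0200 10.9500 10.0400] v=[-0.3000 0.2000 -0.5000 0.4000]
Step 2: x=[4.9108 7.0588 10.8516 10.1191] v=[-0.5920 0.3880 -0.9840 0.7910]
Step 3: x=[4.8240 7.1141 10.7080 10.2355] v=[-0.8683 0.5525 -1.4365 1.1643]
Step 4: x=[4.7118 7.1824 10.5237 10.3867] v=[-1.1217 0.6829 -1.8431 1.5116]
Step 5: x=[4.5772 7.2594 10.3046 10.5692] v=[-1.3458 0.7700 -2.1909 1.8253]
Step 6: x=[4.4237 7.3400 10.0577 10.7791] v=[-1.5353 0.8063 -2.4690 2.0988]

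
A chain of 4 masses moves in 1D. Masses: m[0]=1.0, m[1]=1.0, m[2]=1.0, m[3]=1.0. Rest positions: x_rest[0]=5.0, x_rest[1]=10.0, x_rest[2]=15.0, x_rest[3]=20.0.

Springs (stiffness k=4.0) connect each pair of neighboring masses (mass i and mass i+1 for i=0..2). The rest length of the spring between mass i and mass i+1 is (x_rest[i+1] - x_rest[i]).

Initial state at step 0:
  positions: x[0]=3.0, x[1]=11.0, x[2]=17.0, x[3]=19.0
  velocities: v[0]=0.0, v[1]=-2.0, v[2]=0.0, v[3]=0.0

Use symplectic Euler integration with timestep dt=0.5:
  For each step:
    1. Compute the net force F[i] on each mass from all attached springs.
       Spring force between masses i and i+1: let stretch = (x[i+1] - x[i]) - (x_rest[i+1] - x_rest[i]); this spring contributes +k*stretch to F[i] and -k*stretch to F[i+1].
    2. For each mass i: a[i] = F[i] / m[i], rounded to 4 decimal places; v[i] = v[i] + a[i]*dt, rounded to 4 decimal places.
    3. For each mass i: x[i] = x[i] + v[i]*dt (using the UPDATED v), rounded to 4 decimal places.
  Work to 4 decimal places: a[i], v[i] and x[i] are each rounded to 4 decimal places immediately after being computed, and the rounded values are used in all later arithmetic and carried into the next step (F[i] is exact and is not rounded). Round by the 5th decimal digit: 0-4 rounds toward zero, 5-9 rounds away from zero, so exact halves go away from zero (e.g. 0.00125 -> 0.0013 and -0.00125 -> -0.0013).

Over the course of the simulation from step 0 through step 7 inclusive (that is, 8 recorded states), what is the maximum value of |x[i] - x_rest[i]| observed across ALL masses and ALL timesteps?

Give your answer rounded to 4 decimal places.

Answer: 4.0000

Derivation:
Step 0: x=[3.0000 11.0000 17.0000 19.0000] v=[0.0000 -2.0000 0.0000 0.0000]
Step 1: x=[6.0000 8.0000 13.0000 22.0000] v=[6.0000 -6.0000 -8.0000 6.0000]
Step 2: x=[6.0000 8.0000 13.0000 21.0000] v=[0.0000 0.0000 0.0000 -2.0000]
Step 3: x=[3.0000 11.0000 16.0000 17.0000] v=[-6.0000 6.0000 6.0000 -8.0000]
Step 4: x=[3.0000 11.0000 15.0000 17.0000] v=[0.0000 0.0000 -2.0000 0.0000]
Step 5: x=[6.0000 7.0000 12.0000 20.0000] v=[6.0000 -8.0000 -6.0000 6.0000]
Step 6: x=[5.0000 7.0000 12.0000 20.0000] v=[-2.0000 0.0000 0.0000 0.0000]
Step 7: x=[1.0000 10.0000 15.0000 17.0000] v=[-8.0000 6.0000 6.0000 -6.0000]
Max displacement = 4.0000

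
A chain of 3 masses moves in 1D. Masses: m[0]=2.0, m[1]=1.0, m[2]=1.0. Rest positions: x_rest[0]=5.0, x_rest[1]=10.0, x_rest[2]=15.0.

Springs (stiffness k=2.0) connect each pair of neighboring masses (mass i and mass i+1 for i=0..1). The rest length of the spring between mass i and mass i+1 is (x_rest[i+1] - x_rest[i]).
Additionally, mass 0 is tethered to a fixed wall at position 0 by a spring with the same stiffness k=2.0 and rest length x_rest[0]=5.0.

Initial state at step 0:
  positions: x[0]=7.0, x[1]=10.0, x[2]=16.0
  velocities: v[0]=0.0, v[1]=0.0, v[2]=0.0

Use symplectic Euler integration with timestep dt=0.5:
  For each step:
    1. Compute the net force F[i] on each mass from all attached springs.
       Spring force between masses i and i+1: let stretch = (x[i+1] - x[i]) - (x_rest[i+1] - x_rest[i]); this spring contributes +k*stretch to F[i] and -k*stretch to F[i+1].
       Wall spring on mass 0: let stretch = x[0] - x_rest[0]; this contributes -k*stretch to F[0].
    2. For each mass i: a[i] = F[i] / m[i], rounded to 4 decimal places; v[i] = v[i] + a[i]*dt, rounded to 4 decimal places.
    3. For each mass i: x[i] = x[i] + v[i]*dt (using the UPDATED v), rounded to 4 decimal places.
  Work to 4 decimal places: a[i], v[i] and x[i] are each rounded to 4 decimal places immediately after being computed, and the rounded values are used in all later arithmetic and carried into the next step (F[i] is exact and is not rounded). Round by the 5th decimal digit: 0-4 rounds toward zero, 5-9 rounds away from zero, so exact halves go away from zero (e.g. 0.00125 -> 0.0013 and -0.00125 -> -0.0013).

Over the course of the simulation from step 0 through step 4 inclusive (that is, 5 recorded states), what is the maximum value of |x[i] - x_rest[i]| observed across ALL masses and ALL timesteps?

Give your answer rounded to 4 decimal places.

Answer: 2.2500

Derivation:
Step 0: x=[7.0000 10.0000 16.0000] v=[0.0000 0.0000 0.0000]
Step 1: x=[6.0000 11.5000 15.5000] v=[-2.0000 3.0000 -1.0000]
Step 2: x=[4.8750 12.2500 15.5000] v=[-2.2500 1.5000 0.0000]
Step 3: x=[4.3750 10.9375 16.3750] v=[-1.0000 -2.6250 1.7500]
Step 4: x=[4.4219 9.0625 17.0313] v=[0.0938 -3.7500 1.3125]
Max displacement = 2.2500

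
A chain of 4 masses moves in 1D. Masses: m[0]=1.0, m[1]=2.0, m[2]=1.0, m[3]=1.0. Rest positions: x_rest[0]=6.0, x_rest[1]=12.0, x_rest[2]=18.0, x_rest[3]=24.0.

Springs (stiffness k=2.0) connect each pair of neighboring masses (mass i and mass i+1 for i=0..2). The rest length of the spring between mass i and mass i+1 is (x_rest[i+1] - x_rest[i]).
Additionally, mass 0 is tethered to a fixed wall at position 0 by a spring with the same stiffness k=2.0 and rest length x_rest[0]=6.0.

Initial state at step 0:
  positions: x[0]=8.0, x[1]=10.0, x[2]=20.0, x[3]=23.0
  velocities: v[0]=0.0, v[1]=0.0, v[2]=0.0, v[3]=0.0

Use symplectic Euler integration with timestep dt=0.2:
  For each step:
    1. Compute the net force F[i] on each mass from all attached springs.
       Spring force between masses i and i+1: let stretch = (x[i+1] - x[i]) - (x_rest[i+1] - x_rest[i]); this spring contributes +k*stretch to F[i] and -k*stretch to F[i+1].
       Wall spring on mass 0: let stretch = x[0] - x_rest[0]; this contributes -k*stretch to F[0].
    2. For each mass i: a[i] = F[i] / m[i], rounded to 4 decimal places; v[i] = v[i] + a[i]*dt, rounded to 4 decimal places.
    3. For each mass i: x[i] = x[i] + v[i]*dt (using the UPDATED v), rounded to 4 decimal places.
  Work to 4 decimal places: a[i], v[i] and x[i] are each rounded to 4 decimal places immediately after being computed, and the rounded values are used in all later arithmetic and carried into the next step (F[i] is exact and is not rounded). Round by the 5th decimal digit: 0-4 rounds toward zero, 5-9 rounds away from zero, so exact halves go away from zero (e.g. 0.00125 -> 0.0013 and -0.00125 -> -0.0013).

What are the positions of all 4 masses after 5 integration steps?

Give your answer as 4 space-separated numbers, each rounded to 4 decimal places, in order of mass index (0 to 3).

Step 0: x=[8.0000 10.0000 20.0000 23.0000] v=[0.0000 0.0000 0.0000 0.0000]
Step 1: x=[7.5200 10.3200 19.4400 23.2400] v=[-2.4000 1.6000 -2.8000 1.2000]
Step 2: x=[6.6624 10.8928 18.4544 23.6560] v=[-4.2880 2.8640 -4.9280 2.0800]
Step 3: x=[5.6102 11.5988 17.2800 24.1359] v=[-5.2608 3.5302 -5.8720 2.3994]
Step 4: x=[4.5883 12.2925 16.1996 24.5473] v=[-5.1094 3.4687 -5.4021 2.0570]
Step 5: x=[3.8157 12.8344 15.4744 24.7709] v=[-3.8630 2.7093 -3.6259 1.1179]

Answer: 3.8157 12.8344 15.4744 24.7709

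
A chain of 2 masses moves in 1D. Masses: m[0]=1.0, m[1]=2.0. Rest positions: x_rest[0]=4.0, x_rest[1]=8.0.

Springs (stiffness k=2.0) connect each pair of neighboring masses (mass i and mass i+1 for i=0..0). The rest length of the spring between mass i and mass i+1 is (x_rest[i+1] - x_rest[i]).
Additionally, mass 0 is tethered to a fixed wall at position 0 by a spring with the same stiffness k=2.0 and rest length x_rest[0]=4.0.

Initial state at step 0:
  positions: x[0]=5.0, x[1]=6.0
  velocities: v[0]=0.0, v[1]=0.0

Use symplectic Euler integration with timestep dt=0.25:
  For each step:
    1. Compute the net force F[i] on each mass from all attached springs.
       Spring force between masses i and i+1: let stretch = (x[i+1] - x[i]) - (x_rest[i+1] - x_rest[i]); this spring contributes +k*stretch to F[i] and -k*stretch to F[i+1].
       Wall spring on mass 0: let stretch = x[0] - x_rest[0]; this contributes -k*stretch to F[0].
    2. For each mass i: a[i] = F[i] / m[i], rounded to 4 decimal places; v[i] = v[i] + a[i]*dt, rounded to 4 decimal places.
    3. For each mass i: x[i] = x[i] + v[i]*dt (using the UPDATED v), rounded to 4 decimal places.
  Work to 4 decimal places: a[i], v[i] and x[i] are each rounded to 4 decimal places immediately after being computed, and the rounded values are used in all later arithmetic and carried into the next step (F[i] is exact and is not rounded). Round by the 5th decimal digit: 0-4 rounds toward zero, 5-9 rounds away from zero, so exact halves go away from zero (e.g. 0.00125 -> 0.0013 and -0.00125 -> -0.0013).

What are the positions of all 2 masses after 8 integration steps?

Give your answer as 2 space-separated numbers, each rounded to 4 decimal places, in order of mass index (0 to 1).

Answer: 3.6406 7.8225

Derivation:
Step 0: x=[5.0000 6.0000] v=[0.0000 0.0000]
Step 1: x=[4.5000 6.1875] v=[-2.0000 0.7500]
Step 2: x=[3.6484 6.5195] v=[-3.4063 1.3281]
Step 3: x=[2.6997 6.9221] v=[-3.7950 1.6103]
Step 4: x=[1.9413 7.3108] v=[-3.0337 1.5547]
Step 5: x=[1.6114 7.6139] v=[-1.3196 1.2123]
Step 6: x=[1.8304 7.7918] v=[0.8760 0.7117]
Step 7: x=[2.5658 7.8472] v=[2.9415 0.2214]
Step 8: x=[3.6406 7.8225] v=[4.2993 -0.0990]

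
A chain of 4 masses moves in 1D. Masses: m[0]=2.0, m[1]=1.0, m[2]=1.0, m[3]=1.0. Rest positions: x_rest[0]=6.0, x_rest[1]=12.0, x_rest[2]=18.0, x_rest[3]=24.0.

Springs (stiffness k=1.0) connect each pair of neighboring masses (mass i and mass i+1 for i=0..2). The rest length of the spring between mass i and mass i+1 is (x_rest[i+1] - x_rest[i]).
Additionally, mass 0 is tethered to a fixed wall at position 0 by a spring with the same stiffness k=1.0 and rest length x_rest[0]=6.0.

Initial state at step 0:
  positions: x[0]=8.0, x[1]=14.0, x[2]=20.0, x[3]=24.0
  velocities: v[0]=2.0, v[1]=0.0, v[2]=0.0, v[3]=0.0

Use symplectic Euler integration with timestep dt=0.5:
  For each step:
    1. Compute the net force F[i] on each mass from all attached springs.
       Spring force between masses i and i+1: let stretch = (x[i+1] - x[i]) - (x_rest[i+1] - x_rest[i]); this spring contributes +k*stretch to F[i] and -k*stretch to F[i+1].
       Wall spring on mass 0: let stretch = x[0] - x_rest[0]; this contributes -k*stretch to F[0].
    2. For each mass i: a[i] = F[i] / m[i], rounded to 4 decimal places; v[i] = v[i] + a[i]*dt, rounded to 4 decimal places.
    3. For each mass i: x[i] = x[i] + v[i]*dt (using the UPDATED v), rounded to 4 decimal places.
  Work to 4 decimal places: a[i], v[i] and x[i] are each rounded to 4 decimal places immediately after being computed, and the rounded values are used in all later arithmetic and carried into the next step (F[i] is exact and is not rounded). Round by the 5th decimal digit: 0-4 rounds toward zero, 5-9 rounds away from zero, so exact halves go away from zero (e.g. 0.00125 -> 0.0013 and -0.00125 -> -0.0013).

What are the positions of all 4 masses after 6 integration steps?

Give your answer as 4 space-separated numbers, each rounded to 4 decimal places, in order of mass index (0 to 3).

Step 0: x=[8.0000 14.0000 20.0000 24.0000] v=[2.0000 0.0000 0.0000 0.0000]
Step 1: x=[8.7500 14.0000 19.5000 24.5000] v=[1.5000 0.0000 -1.0000 1.0000]
Step 2: x=[9.0625 14.0625 18.8750 25.2500] v=[0.6250 0.1250 -1.2500 1.5000]
Step 3: x=[8.8672 14.0782 18.6406 25.9063] v=[-0.3907 0.0313 -0.4688 1.3125]
Step 4: x=[8.2148 13.9317 19.0821 26.2462] v=[-1.3048 -0.2930 0.8829 0.6797]
Step 5: x=[7.2502 13.6436 20.0270 26.2951] v=[-1.9293 -0.5763 1.8898 0.0977]
Step 6: x=[6.1785 13.3530 20.9431 26.2769] v=[-2.1435 -0.5813 1.8322 -0.0364]

Answer: 6.1785 13.3530 20.9431 26.2769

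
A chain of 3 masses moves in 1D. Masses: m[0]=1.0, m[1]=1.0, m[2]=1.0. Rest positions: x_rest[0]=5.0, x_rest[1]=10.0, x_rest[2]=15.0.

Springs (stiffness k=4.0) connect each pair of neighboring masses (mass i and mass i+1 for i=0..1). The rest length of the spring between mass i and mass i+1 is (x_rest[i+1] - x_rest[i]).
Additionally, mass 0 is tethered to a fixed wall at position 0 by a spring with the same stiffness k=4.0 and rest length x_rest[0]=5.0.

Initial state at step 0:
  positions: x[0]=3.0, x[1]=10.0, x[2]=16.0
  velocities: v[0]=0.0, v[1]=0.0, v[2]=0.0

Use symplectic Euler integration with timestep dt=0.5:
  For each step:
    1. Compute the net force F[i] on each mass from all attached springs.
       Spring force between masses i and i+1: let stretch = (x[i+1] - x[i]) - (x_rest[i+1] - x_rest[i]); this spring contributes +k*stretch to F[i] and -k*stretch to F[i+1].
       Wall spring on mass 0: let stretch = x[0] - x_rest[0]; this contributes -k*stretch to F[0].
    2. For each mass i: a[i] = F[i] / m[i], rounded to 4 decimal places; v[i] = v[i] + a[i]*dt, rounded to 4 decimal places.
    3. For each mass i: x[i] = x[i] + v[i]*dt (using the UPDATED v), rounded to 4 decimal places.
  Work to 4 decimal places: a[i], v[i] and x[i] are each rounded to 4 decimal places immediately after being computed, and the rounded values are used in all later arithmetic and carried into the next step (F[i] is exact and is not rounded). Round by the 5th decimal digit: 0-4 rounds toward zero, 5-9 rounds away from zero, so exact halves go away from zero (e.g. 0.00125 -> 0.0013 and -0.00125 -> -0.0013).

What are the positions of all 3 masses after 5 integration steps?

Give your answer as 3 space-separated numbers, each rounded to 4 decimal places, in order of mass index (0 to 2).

Step 0: x=[3.0000 10.0000 16.0000] v=[0.0000 0.0000 0.0000]
Step 1: x=[7.0000 9.0000 15.0000] v=[8.0000 -2.0000 -2.0000]
Step 2: x=[6.0000 12.0000 13.0000] v=[-2.0000 6.0000 -4.0000]
Step 3: x=[5.0000 10.0000 15.0000] v=[-2.0000 -4.0000 4.0000]
Step 4: x=[4.0000 8.0000 17.0000] v=[-2.0000 -4.0000 4.0000]
Step 5: x=[3.0000 11.0000 15.0000] v=[-2.0000 6.0000 -4.0000]

Answer: 3.0000 11.0000 15.0000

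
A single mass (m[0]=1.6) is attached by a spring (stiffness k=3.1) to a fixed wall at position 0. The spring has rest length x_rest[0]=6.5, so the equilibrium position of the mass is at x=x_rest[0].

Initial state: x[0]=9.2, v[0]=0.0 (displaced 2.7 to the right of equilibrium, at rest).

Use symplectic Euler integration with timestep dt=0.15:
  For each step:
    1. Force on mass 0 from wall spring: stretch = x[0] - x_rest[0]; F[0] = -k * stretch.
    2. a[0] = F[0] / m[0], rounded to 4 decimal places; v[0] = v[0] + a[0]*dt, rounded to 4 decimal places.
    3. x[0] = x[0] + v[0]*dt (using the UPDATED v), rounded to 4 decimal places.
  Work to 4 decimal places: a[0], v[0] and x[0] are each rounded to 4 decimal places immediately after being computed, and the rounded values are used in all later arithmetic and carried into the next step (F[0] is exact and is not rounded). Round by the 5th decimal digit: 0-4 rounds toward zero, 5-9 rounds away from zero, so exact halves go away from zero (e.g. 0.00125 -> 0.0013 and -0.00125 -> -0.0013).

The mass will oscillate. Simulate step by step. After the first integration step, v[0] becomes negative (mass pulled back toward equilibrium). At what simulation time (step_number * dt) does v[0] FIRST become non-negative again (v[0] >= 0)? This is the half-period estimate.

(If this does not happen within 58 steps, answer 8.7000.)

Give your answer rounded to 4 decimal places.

Step 0: x=[9.2000] v=[0.0000]
Step 1: x=[9.0823] v=[-0.7847]
Step 2: x=[8.8520] v=[-1.5352]
Step 3: x=[8.5192] v=[-2.2188]
Step 4: x=[8.0984] v=[-2.8056]
Step 5: x=[7.6079] v=[-3.2701]
Step 6: x=[7.0691] v=[-3.5921]
Step 7: x=[6.5055] v=[-3.7575]
Step 8: x=[5.9416] v=[-3.7591]
Step 9: x=[5.4021] v=[-3.5968]
Step 10: x=[4.9104] v=[-3.2777]
Step 11: x=[4.4880] v=[-2.8157]
Step 12: x=[4.1534] v=[-2.2310]
Step 13: x=[3.9211] v=[-1.5490]
Step 14: x=[3.8012] v=[-0.7995]
Step 15: x=[3.7989] v=[-0.0152]
Step 16: x=[3.9144] v=[0.7698]
First v>=0 after going negative at step 16, time=2.4000

Answer: 2.4000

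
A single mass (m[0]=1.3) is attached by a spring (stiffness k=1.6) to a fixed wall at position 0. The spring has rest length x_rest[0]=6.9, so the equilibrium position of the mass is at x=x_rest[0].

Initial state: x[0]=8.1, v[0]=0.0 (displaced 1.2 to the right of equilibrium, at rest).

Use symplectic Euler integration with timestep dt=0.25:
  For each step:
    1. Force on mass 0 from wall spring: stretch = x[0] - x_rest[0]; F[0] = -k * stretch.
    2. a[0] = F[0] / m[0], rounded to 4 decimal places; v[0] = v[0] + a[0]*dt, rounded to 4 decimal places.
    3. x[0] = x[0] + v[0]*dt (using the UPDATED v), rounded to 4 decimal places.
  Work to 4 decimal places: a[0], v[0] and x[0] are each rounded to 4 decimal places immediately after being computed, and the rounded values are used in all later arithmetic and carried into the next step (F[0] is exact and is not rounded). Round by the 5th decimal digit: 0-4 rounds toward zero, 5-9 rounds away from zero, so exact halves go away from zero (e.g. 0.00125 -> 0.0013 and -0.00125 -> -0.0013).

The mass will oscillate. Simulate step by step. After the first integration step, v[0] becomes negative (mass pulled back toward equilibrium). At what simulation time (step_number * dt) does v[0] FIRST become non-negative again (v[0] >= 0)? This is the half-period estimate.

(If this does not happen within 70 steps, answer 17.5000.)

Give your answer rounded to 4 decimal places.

Step 0: x=[8.1000] v=[0.0000]
Step 1: x=[8.0077] v=[-0.3692]
Step 2: x=[7.8302] v=[-0.7100]
Step 3: x=[7.5812] v=[-0.9962]
Step 4: x=[7.2798] v=[-1.2058]
Step 5: x=[6.9491] v=[-1.3227]
Step 6: x=[6.6147] v=[-1.3378]
Step 7: x=[6.3022] v=[-1.2500]
Step 8: x=[6.0357] v=[-1.0661]
Step 9: x=[5.8357] v=[-0.8002]
Step 10: x=[5.7175] v=[-0.4727]
Step 11: x=[5.6903] v=[-0.1089]
Step 12: x=[5.7561] v=[0.2633]
First v>=0 after going negative at step 12, time=3.0000

Answer: 3.0000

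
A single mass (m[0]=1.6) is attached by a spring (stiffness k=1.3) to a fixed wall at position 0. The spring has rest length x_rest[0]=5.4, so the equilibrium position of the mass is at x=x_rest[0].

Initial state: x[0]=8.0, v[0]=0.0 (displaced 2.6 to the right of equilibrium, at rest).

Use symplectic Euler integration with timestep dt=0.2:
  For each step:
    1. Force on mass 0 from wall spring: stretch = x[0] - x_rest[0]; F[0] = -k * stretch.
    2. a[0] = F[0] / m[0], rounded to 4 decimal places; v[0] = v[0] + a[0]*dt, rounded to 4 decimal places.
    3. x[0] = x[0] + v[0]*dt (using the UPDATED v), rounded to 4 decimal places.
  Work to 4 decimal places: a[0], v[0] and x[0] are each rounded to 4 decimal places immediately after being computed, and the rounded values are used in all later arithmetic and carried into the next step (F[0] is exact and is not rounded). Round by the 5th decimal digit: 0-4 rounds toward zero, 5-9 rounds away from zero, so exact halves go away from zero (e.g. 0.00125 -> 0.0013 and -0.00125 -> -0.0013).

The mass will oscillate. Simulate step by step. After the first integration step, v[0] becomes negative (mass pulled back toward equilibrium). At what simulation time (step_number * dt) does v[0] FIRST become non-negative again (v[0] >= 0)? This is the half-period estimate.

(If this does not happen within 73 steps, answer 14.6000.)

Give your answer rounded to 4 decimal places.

Answer: 3.6000

Derivation:
Step 0: x=[8.0000] v=[0.0000]
Step 1: x=[7.9155] v=[-0.4225]
Step 2: x=[7.7492] v=[-0.8313]
Step 3: x=[7.5066] v=[-1.2130]
Step 4: x=[7.1955] v=[-1.5553]
Step 5: x=[6.8261] v=[-1.8471]
Step 6: x=[6.4103] v=[-2.0788]
Step 7: x=[5.9617] v=[-2.2430]
Step 8: x=[5.4948] v=[-2.3343]
Step 9: x=[5.0249] v=[-2.3497]
Step 10: x=[4.5672] v=[-2.2887]
Step 11: x=[4.1365] v=[-2.1534]
Step 12: x=[3.7469] v=[-1.9481]
Step 13: x=[3.4110] v=[-1.6795]
Step 14: x=[3.1397] v=[-1.3563]
Step 15: x=[2.9419] v=[-0.9890]
Step 16: x=[2.8240] v=[-0.5896]
Step 17: x=[2.7898] v=[-0.1710]
Step 18: x=[2.8404] v=[0.2532]
First v>=0 after going negative at step 18, time=3.6000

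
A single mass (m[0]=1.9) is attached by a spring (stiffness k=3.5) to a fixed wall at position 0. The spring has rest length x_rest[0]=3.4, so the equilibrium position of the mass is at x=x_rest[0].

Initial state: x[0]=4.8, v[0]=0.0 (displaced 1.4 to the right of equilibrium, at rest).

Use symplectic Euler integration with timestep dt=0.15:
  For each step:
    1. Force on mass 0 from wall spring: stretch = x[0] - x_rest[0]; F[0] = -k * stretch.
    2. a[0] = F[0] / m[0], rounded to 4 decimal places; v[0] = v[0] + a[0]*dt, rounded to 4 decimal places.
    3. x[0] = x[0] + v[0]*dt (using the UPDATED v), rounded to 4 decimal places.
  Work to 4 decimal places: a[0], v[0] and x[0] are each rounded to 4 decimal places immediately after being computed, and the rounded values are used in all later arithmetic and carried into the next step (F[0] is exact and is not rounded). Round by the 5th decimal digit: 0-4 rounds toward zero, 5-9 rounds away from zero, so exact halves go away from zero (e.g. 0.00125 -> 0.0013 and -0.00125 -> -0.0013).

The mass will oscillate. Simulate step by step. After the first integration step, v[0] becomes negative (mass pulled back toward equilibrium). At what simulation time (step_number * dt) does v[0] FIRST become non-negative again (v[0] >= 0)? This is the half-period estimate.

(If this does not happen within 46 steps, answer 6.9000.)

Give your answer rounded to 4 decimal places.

Answer: 2.4000

Derivation:
Step 0: x=[4.8000] v=[0.0000]
Step 1: x=[4.7420] v=[-0.3868]
Step 2: x=[4.6284] v=[-0.7576]
Step 3: x=[4.4639] v=[-1.0970]
Step 4: x=[4.2553] v=[-1.3910]
Step 5: x=[4.0112] v=[-1.6273]
Step 6: x=[3.7418] v=[-1.7962]
Step 7: x=[3.4582] v=[-1.8906]
Step 8: x=[3.1722] v=[-1.9067]
Step 9: x=[2.8956] v=[-1.8438]
Step 10: x=[2.6399] v=[-1.7044]
Step 11: x=[2.4157] v=[-1.4944]
Step 12: x=[2.2323] v=[-1.2224]
Step 13: x=[2.0973] v=[-0.8998]
Step 14: x=[2.0163] v=[-0.5398]
Step 15: x=[1.9927] v=[-0.1575]
Step 16: x=[2.0274] v=[0.2314]
First v>=0 after going negative at step 16, time=2.4000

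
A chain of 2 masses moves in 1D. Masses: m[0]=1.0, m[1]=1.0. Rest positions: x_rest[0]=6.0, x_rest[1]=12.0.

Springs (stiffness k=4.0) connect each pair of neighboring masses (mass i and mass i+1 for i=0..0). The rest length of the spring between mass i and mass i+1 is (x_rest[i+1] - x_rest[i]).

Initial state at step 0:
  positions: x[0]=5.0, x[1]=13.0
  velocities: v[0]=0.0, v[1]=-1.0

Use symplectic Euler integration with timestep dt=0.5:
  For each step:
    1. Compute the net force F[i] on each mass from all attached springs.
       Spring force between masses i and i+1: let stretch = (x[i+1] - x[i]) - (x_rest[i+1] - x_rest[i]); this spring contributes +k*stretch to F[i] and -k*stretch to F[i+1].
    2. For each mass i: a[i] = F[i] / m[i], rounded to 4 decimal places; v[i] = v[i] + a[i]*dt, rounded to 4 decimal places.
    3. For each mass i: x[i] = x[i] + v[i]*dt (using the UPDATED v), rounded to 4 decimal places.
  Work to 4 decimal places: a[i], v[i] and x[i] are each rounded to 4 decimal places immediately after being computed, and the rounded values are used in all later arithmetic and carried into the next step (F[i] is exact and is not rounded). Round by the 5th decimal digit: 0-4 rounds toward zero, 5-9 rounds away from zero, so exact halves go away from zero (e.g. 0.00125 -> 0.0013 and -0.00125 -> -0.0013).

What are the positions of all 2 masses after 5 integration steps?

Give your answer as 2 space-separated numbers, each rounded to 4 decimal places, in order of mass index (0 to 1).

Answer: 6.0000 9.5000

Derivation:
Step 0: x=[5.0000 13.0000] v=[0.0000 -1.0000]
Step 1: x=[7.0000 10.5000] v=[4.0000 -5.0000]
Step 2: x=[6.5000 10.5000] v=[-1.0000 0.0000]
Step 3: x=[4.0000 12.5000] v=[-5.0000 4.0000]
Step 4: x=[4.0000 12.0000] v=[0.0000 -1.0000]
Step 5: x=[6.0000 9.5000] v=[4.0000 -5.0000]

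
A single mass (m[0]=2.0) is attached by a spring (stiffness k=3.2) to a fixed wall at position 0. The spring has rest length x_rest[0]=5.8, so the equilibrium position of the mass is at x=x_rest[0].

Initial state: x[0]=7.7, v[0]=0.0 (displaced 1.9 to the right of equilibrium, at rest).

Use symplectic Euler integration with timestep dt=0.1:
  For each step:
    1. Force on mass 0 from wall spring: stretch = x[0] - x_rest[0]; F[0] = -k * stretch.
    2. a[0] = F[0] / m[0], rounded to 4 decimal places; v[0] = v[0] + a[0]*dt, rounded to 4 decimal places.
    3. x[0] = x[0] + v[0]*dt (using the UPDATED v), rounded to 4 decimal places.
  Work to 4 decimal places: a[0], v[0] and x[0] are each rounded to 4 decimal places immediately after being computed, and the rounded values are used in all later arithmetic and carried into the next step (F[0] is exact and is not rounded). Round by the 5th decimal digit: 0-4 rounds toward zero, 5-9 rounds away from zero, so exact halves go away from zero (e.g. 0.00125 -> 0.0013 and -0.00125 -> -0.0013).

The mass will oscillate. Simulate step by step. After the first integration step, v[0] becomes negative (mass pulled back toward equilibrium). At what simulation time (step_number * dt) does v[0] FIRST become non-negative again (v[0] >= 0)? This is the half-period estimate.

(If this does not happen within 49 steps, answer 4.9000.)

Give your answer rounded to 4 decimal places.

Answer: 2.5000

Derivation:
Step 0: x=[7.7000] v=[0.0000]
Step 1: x=[7.6696] v=[-0.3040]
Step 2: x=[7.6093] v=[-0.6031]
Step 3: x=[7.5200] v=[-0.8926]
Step 4: x=[7.4032] v=[-1.1678]
Step 5: x=[7.2608] v=[-1.4243]
Step 6: x=[7.0950] v=[-1.6580]
Step 7: x=[6.9085] v=[-1.8652]
Step 8: x=[6.7042] v=[-2.0426]
Step 9: x=[6.4855] v=[-2.1873]
Step 10: x=[6.2558] v=[-2.2970]
Step 11: x=[6.0188] v=[-2.3699]
Step 12: x=[5.7783] v=[-2.4049]
Step 13: x=[5.5382] v=[-2.4014]
Step 14: x=[5.3023] v=[-2.3595]
Step 15: x=[5.0743] v=[-2.2799]
Step 16: x=[4.8579] v=[-2.1638]
Step 17: x=[4.6566] v=[-2.0131]
Step 18: x=[4.4736] v=[-1.8302]
Step 19: x=[4.3118] v=[-1.6180]
Step 20: x=[4.1738] v=[-1.3799]
Step 21: x=[4.0618] v=[-1.1197]
Step 22: x=[3.9776] v=[-0.8416]
Step 23: x=[3.9226] v=[-0.5500]
Step 24: x=[3.8976] v=[-0.2496]
Step 25: x=[3.9031] v=[0.0548]
First v>=0 after going negative at step 25, time=2.5000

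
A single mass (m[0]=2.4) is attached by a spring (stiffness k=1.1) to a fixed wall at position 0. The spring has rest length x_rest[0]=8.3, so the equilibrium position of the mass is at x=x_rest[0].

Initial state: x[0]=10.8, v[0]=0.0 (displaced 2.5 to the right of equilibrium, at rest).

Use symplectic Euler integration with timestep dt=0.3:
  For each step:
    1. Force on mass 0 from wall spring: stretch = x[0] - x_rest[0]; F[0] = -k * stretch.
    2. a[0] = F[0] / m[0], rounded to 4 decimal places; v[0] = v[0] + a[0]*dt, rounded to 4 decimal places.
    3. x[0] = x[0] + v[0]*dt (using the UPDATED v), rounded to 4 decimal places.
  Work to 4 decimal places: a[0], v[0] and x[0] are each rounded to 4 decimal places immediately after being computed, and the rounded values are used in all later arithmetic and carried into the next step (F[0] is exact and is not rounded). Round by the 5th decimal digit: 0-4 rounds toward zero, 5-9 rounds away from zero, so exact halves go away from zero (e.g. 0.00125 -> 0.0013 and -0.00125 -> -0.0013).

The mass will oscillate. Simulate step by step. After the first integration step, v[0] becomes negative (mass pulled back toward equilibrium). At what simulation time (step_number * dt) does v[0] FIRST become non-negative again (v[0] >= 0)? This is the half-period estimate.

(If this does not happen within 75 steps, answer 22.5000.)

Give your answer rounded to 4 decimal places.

Step 0: x=[10.8000] v=[0.0000]
Step 1: x=[10.6969] v=[-0.3437]
Step 2: x=[10.4949] v=[-0.6733]
Step 3: x=[10.2024] v=[-0.9751]
Step 4: x=[9.8314] v=[-1.2367]
Step 5: x=[9.3972] v=[-1.4473]
Step 6: x=[8.9177] v=[-1.5982]
Step 7: x=[8.4128] v=[-1.6831]
Step 8: x=[7.9032] v=[-1.6986]
Step 9: x=[7.4100] v=[-1.6440]
Step 10: x=[6.9535] v=[-1.5216]
Step 11: x=[6.5526] v=[-1.3365]
Step 12: x=[6.2237] v=[-1.0962]
Step 13: x=[5.9805] v=[-0.8107]
Step 14: x=[5.8330] v=[-0.4918]
Step 15: x=[5.7872] v=[-0.1526]
Step 16: x=[5.8451] v=[0.1929]
First v>=0 after going negative at step 16, time=4.8000

Answer: 4.8000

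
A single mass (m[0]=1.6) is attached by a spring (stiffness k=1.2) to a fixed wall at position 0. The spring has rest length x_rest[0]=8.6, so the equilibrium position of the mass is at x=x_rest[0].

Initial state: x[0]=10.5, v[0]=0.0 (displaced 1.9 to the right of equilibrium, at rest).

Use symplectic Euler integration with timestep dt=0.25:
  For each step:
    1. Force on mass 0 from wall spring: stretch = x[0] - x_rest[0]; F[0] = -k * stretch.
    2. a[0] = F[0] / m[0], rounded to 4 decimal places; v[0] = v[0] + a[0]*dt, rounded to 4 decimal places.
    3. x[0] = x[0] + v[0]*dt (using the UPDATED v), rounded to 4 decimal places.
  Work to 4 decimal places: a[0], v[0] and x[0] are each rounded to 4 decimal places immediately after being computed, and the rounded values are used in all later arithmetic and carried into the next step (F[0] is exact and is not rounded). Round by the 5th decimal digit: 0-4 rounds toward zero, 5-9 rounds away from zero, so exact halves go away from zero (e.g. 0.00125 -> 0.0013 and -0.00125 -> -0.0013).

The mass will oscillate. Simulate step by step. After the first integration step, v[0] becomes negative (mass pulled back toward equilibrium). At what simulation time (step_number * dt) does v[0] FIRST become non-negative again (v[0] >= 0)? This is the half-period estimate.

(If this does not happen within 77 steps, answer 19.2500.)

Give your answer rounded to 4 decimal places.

Answer: 3.7500

Derivation:
Step 0: x=[10.5000] v=[0.0000]
Step 1: x=[10.4109] v=[-0.3563]
Step 2: x=[10.2369] v=[-0.6959]
Step 3: x=[9.9862] v=[-1.0028]
Step 4: x=[9.6705] v=[-1.2627]
Step 5: x=[9.3047] v=[-1.4634]
Step 6: x=[8.9058] v=[-1.5955]
Step 7: x=[8.4926] v=[-1.6529]
Step 8: x=[8.0844] v=[-1.6328]
Step 9: x=[7.7004] v=[-1.5361]
Step 10: x=[7.3586] v=[-1.3674]
Step 11: x=[7.0750] v=[-1.1346]
Step 12: x=[6.8628] v=[-0.8487]
Step 13: x=[6.7321] v=[-0.5230]
Step 14: x=[6.6889] v=[-0.1728]
Step 15: x=[6.7353] v=[0.1855]
First v>=0 after going negative at step 15, time=3.7500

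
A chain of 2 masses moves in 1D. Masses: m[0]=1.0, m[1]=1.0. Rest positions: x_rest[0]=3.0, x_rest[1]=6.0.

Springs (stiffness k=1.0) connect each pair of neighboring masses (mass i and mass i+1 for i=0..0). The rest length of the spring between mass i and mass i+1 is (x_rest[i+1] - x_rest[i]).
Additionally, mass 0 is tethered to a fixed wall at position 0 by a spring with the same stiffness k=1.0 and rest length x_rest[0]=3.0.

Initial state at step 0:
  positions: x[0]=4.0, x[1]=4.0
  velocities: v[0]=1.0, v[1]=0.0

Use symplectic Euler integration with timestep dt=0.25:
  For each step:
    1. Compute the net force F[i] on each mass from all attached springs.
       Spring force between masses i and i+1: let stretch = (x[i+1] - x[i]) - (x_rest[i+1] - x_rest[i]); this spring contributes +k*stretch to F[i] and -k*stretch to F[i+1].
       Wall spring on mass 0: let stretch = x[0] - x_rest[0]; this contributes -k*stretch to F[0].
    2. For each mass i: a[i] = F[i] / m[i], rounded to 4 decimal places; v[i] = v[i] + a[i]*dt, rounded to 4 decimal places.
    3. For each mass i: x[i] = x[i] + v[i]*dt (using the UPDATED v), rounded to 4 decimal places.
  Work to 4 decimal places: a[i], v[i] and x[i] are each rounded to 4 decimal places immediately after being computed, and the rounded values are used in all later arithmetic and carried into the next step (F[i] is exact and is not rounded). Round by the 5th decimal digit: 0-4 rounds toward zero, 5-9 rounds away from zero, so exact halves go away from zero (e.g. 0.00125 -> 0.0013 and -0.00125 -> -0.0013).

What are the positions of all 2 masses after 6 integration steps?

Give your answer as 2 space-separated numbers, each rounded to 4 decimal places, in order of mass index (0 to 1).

Step 0: x=[4.0000 4.0000] v=[1.0000 0.0000]
Step 1: x=[4.0000 4.1875] v=[0.0000 0.7500]
Step 2: x=[3.7617 4.5508] v=[-0.9531 1.4531]
Step 3: x=[3.3376 5.0523] v=[-1.6963 2.0058]
Step 4: x=[2.8121 5.6341] v=[-2.1020 2.3271]
Step 5: x=[2.2872 6.2270] v=[-2.0995 2.3716]
Step 6: x=[1.8656 6.7612] v=[-1.6864 2.1367]

Answer: 1.8656 6.7612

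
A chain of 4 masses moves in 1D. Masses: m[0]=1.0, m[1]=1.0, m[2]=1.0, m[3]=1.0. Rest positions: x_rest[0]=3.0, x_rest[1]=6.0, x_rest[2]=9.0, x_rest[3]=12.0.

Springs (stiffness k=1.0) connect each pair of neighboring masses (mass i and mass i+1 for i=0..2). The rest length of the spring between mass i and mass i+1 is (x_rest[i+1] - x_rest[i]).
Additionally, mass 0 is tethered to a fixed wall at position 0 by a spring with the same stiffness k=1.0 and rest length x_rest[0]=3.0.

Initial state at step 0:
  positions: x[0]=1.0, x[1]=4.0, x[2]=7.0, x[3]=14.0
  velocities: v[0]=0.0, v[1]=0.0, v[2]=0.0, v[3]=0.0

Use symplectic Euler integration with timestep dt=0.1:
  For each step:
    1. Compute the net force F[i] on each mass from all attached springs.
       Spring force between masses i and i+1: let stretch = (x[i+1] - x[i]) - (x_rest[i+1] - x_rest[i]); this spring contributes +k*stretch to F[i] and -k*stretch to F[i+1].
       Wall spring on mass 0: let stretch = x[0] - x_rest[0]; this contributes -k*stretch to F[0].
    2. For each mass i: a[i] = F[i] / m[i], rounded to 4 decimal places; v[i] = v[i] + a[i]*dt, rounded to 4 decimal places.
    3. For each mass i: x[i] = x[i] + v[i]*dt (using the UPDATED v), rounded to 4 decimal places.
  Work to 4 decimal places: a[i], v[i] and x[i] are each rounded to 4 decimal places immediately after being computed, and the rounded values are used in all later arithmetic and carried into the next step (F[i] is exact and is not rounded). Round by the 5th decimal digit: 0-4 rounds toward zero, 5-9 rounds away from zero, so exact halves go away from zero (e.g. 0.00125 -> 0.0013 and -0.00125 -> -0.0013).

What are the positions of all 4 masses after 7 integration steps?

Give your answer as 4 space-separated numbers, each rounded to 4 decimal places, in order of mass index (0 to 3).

Step 0: x=[1.0000 4.0000 7.0000 14.0000] v=[0.0000 0.0000 0.0000 0.0000]
Step 1: x=[1.0200 4.0000 7.0400 13.9600] v=[0.2000 0.0000 0.4000 -0.4000]
Step 2: x=[1.0596 4.0006 7.1188 13.8808] v=[0.3960 0.0060 0.7880 -0.7920]
Step 3: x=[1.1180 4.0030 7.2340 13.7640] v=[0.5841 0.0237 1.1524 -1.1682]
Step 4: x=[1.1941 4.0088 7.3822 13.6119] v=[0.7608 0.0583 1.4823 -1.5212]
Step 5: x=[1.2864 4.0202 7.5590 13.4275] v=[0.9229 0.1142 1.7679 -1.8442]
Step 6: x=[1.3932 4.0397 7.7591 13.2144] v=[1.0676 0.1947 2.0009 -2.1311]
Step 7: x=[1.5125 4.0699 7.9766 12.9767] v=[1.1929 0.3020 2.1745 -2.3766]

Answer: 1.5125 4.0699 7.9766 12.9767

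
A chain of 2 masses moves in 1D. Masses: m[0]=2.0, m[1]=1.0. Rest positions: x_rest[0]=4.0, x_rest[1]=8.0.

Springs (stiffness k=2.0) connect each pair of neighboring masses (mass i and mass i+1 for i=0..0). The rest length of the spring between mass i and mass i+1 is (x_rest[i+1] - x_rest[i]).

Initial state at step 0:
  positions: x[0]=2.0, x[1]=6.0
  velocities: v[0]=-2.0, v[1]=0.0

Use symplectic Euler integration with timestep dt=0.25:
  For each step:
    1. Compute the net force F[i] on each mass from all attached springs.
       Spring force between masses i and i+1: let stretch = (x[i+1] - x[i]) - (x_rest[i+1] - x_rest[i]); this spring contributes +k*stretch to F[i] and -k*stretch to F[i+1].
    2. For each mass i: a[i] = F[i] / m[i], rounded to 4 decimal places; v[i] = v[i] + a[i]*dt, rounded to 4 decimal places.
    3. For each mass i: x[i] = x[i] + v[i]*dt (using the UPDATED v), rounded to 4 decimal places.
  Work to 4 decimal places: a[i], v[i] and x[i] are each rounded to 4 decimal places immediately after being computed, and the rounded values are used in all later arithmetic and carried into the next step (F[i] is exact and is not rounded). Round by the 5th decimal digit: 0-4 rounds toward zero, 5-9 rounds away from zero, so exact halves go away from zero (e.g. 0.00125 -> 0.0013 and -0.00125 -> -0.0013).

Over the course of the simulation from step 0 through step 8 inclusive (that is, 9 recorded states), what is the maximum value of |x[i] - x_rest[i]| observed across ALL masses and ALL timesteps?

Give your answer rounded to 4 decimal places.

Answer: 4.9371

Derivation:
Step 0: x=[2.0000 6.0000] v=[-2.0000 0.0000]
Step 1: x=[1.5000 6.0000] v=[-2.0000 0.0000]
Step 2: x=[1.0313 5.9375] v=[-1.8750 -0.2500]
Step 3: x=[0.6192 5.7617] v=[-1.6485 -0.7031]
Step 4: x=[0.2785 5.4431] v=[-1.3629 -1.2744]
Step 5: x=[0.0106 4.9789] v=[-1.0718 -1.8567]
Step 6: x=[-0.1968 4.3937] v=[-0.8297 -2.3409]
Step 7: x=[-0.3673 3.7347] v=[-0.6821 -2.6362]
Step 8: x=[-0.5315 3.0629] v=[-0.6566 -2.6872]
Max displacement = 4.9371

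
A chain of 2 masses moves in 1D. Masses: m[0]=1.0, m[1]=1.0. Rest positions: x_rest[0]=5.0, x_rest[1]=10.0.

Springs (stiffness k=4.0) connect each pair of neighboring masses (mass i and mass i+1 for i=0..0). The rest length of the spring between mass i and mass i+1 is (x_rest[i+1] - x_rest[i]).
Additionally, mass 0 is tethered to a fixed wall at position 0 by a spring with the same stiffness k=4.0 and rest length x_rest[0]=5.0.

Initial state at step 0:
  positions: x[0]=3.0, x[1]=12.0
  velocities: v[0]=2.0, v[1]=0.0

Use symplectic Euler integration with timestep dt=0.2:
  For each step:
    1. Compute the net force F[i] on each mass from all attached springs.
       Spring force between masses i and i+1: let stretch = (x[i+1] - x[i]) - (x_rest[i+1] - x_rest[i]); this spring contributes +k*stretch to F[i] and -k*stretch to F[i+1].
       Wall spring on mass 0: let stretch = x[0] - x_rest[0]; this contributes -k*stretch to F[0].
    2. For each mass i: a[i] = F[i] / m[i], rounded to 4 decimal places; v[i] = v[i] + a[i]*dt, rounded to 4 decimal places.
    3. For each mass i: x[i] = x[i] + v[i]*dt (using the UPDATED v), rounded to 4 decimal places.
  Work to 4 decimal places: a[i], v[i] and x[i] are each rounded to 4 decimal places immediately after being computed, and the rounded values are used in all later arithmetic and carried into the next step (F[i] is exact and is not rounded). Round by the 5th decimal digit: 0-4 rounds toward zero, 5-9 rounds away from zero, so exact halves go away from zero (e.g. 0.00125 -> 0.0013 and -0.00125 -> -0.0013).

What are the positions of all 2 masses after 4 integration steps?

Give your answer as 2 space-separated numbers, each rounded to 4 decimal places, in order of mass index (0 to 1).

Step 0: x=[3.0000 12.0000] v=[2.0000 0.0000]
Step 1: x=[4.3600 11.3600] v=[6.8000 -3.2000]
Step 2: x=[6.1424 10.4000] v=[8.9120 -4.8000]
Step 3: x=[7.6232 9.5588] v=[7.4042 -4.2061]
Step 4: x=[8.1940 9.2079] v=[2.8541 -1.7546]

Answer: 8.1940 9.2079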